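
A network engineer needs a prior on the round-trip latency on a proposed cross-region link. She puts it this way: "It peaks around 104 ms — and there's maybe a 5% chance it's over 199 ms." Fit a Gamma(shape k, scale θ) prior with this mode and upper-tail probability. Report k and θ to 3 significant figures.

Gamma(k,θ) with k>1 has mode (k−1)θ, so θ = 104/(k−1).
Need P(X < 199) = 0.95 with θ tied to k this way. Start at k = 2, θ = 104: P(X<199) ≈ 0.570.
Too low — raise k to concentrate. Iterating converges to k ≈ 7.6.
Then θ = 104/(7.6−1) ≈ 15.8.

k ≈ 7.6, θ ≈ 15.8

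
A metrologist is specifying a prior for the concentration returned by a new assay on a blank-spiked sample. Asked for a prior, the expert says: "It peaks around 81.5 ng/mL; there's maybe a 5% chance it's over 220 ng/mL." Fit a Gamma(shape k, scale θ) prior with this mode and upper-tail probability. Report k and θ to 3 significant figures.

Gamma(k,θ) with k>1 has mode (k−1)θ, so θ = 81.5/(k−1).
Need P(X < 220) = 0.95 with θ tied to k this way. Start at k = 2, θ = 81.5: P(X<220) ≈ 0.751.
Too low — raise k to concentrate. Iterating converges to k ≈ 3.73.
Then θ = 81.5/(3.73−1) ≈ 29.9.

k ≈ 3.73, θ ≈ 29.9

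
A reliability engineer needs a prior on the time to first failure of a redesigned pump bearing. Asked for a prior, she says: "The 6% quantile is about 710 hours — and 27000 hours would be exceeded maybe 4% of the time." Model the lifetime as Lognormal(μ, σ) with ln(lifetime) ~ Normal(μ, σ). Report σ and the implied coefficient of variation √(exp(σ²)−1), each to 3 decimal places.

If T ~ Lognormal(μ,σ) then ln T ~ Normal(μ,σ), so the p-quantile of ln T is μ + z_p·σ.
ln(710) = 6.565 and ln(27000) = 10.2; z_{0.06} = -1.555, z_{0.96} = 1.751.
σ = (10.2 − 6.565)/(1.751 − (-1.555)) = 1.101.
μ = 6.565 − (-1.555)·1.101 = 8.277.
CV = √(exp(σ²)−1) = √(exp(1.2115)−1) = 1.536.

σ ≈ 1.101, CV ≈ 1.536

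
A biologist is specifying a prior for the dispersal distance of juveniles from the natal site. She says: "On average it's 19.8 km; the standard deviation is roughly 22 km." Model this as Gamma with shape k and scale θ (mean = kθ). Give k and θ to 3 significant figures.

k ≈ 0.81, θ ≈ 24.4

For Gamma(k, scale θ): mean = kθ, variance = kθ², so CV = 1/√k.
CV = SD/mean = 22/19.8 = 1.111, hence k = 1/CV² = 0.81.
Then θ = mean/k = 19.8/0.81 = 24.4.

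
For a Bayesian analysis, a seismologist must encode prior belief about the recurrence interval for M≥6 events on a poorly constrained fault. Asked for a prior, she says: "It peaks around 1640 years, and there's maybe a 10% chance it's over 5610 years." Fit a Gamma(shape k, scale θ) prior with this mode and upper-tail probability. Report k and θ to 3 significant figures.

k ≈ 2.24, θ ≈ 1320

Gamma(k,θ) with k>1 has mode (k−1)θ, so θ = 1640/(k−1).
Need P(X < 5610) = 0.9 with θ tied to k this way. Start at k = 2, θ = 1640: P(X<5610) ≈ 0.855.
Too low — raise k to concentrate. Iterating converges to k ≈ 2.24.
Then θ = 1640/(2.24−1) ≈ 1320.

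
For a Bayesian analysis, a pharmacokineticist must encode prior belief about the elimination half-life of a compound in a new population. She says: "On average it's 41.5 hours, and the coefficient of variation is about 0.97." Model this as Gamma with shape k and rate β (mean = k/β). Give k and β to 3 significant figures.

For Gamma(k, rate β): mean = k/β, variance = k/β², so CV = 1/√k.
CV = 0.97, hence k = 1/CV² = 1.06.
Then β = k/mean = 1.06/41.5 = 0.0256.

k ≈ 1.06, β ≈ 0.0256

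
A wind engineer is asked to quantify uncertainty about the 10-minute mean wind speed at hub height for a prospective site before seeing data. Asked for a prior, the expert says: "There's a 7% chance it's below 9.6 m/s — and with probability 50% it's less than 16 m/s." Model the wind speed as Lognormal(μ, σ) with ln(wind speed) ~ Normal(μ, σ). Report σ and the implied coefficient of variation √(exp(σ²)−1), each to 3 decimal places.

σ ≈ 0.346, CV ≈ 0.357

If T ~ Lognormal(μ,σ) then ln T ~ Normal(μ,σ), so the p-quantile of ln T is μ + z_p·σ.
ln(9.6) = 2.262 and ln(16) = 2.773; z_{0.07} = -1.476, z_{0.5} = 0.
σ = (2.773 − 2.262)/(0 − (-1.476)) = 0.346.
μ = 2.262 − (-1.476)·0.346 = 2.773.
CV = √(exp(σ²)−1) = √(exp(0.1198)−1) = 0.357.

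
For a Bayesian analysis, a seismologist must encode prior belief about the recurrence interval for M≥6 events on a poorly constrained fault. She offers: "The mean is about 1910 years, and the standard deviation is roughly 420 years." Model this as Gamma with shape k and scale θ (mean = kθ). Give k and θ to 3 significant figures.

k ≈ 20.7, θ ≈ 92.4

For Gamma(k, scale θ): mean = kθ, variance = kθ², so CV = 1/√k.
CV = SD/mean = 420/1910 = 0.2199, hence k = 1/CV² = 20.7.
Then θ = mean/k = 1910/20.7 = 92.4.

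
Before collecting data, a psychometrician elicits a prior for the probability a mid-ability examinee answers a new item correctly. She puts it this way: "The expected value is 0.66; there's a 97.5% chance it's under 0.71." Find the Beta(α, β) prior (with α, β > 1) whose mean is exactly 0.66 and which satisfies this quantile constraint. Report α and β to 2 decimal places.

α ≈ 218.47, β ≈ 112.54

With mean 0.66 fixed, write α = 0.66s, β = 0.34s where s = α+β.
Need P(θ < 0.71) = 0.975 under Beta(0.66s, 0.34s). Normal approximation: (q−m)/√(m(1−m)/s) ≈ z_{0.975} = 1.96, so s ≈ 0.66·0.34·(1.96)²/(0.71−0.66)² = 344.8.
At s = 344.8: P(θ<0.71) ≈ 0.977. Adjusting to match 0.975 gives s ≈ 331.01.
So α = 0.66·331.01 ≈ 218.47, β = 0.34·331.01 ≈ 112.54.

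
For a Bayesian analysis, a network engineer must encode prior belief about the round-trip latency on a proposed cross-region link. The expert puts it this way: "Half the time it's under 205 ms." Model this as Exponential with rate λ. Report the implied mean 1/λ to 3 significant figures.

Exponential median = ln 2 / λ, so λ = ln 2 / 205.0 = 0.00338.
Mean = 1/λ = 296 ms.

mean ≈ 296 ms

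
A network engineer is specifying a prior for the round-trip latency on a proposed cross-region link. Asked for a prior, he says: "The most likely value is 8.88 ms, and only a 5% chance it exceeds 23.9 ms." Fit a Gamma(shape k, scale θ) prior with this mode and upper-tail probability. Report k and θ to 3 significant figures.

Gamma(k,θ) with k>1 has mode (k−1)θ, so θ = 8.88/(k−1).
Need P(X < 23.9) = 0.95 with θ tied to k this way. Start at k = 2, θ = 8.88: P(X<23.9) ≈ 0.750.
Too low — raise k to concentrate. Iterating converges to k ≈ 3.75.
Then θ = 8.88/(3.75−1) ≈ 3.23.

k ≈ 3.75, θ ≈ 3.23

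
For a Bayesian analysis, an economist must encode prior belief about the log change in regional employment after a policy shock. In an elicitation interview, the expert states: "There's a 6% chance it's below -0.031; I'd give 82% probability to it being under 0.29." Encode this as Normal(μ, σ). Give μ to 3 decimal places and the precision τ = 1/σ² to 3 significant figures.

For Normal(μ,σ), the p-quantile is μ + z_p·σ. Here z_{0.06} = -1.555, z_{0.82} = 0.9154.
So -0.031 = μ − 1.555σ and 0.29 = μ + 0.9154σ.
Subtracting: σ = (0.29 − -0.031)/(0.9154 − (-1.555)) = 0.130.
Then μ = -0.031 − (-1.555)·0.130 = 0.171.
Precision τ = 1/σ² = 1/0.13² = 59.2.

μ = 0.171, τ = 59.2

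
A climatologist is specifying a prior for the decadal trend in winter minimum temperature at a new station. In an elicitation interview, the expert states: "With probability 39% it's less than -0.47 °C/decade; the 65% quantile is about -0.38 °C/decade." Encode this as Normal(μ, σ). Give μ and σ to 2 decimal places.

The p-quantile of Normal(μ,σ) is μ + z_p·σ, with z_{0.39} = -0.2793 and z_{0.65} = 0.3853.
Eliminate σ: μ = (z₂·x₁ − z₁·x₂)/(z₂ − z₁) = (0.3853·-0.47 − (-0.2793)·-0.38)/0.6646 = -0.43.
Then σ = (x₂ − x₁)/(z₂ − z₁) = (-0.38 − -0.47)/0.6646 = 0.14.

μ = -0.43, σ = 0.14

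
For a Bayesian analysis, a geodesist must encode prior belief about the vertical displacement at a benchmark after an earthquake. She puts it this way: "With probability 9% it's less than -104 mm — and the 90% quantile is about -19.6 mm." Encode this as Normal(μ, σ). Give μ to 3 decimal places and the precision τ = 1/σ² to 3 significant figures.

μ = -60.847, τ = 0.000965

The p-quantile of Normal(μ,σ) is μ + z_p·σ, with z_{0.09} = -1.341 and z_{0.9} = 1.282.
Eliminate σ: μ = (z₂·x₁ − z₁·x₂)/(z₂ − z₁) = (1.282·-104 − (-1.341)·-19.6)/2.622 = -60.847.
Then σ = (x₂ − x₁)/(z₂ − z₁) = (-19.6 − -104)/2.622 = 32.185.
Precision τ = 1/σ² = 1/32.19² = 0.000965.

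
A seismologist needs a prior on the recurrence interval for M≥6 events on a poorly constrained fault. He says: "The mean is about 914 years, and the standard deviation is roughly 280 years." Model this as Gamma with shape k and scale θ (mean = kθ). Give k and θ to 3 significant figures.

k ≈ 10.7, θ ≈ 85.8

For Gamma(k, scale θ): mean = kθ, variance = kθ², so CV = 1/√k.
CV = SD/mean = 280/914 = 0.3063, hence k = 1/CV² = 10.7.
Then θ = mean/k = 914/10.7 = 85.8.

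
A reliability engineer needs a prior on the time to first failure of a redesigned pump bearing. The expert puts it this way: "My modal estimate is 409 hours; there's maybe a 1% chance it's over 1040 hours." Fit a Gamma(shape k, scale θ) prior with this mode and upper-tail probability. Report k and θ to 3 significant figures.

k ≈ 6.37, θ ≈ 76.2

Gamma(k,θ) with k>1 has mode (k−1)θ, so θ = 409/(k−1).
Need P(X < 1040) = 0.99 with θ tied to k this way. Start at k = 2, θ = 409: P(X<1040) ≈ 0.721.
Too low — raise k to concentrate. Iterating converges to k ≈ 6.37.
Then θ = 409/(6.37−1) ≈ 76.2.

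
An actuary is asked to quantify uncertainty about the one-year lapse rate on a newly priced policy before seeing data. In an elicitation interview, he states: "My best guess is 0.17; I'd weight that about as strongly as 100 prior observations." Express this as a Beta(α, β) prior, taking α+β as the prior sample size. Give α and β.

Under the effective-sample-size interpretation, Beta(α, β) has prior mean α/(α+β) and prior sample size α+β.
So α+β = 100 and α/(α+β) = 0.17, giving α = 0.17·100 = 17 and β = 100 − 17 = 83.

α = 17, β = 83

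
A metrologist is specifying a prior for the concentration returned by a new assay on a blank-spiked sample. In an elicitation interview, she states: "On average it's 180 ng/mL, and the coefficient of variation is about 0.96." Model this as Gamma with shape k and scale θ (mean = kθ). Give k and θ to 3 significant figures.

k ≈ 1.09, θ ≈ 166

For Gamma(k, scale θ): mean = kθ, variance = kθ², so CV = 1/√k.
CV = 0.96, hence k = 1/CV² = 1.09.
Then θ = mean/k = 180/1.09 = 166.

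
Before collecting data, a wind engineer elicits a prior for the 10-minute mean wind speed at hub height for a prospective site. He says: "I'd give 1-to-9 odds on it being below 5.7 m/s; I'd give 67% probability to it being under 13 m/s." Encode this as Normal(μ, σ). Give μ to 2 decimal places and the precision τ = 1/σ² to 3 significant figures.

μ = 11.13, τ = 0.0556

The p-quantile of Normal(μ,σ) is μ + z_p·σ, with z_{0.1} = -1.282 and z_{0.67} = 0.4399.
Eliminate σ: μ = (z₂·x₁ − z₁·x₂)/(z₂ − z₁) = (0.4399·5.7 − (-1.282)·13)/1.721 = 11.13.
Then σ = (x₂ − x₁)/(z₂ − z₁) = (13 − 5.7)/1.721 = 4.24.
Precision τ = 1/σ² = 1/4.241² = 0.0556.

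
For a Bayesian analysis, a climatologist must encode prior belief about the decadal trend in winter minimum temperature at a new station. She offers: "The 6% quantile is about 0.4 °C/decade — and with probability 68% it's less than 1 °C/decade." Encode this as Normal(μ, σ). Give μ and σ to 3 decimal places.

μ = 0.861, σ = 0.297

The p-quantile of Normal(μ,σ) is μ + z_p·σ, with z_{0.06} = -1.555 and z_{0.68} = 0.4677.
Eliminate σ: μ = (z₂·x₁ − z₁·x₂)/(z₂ − z₁) = (0.4677·0.4 − (-1.555)·1)/2.022 = 0.861.
Then σ = (x₂ − x₁)/(z₂ − z₁) = (1 − 0.4)/2.022 = 0.297.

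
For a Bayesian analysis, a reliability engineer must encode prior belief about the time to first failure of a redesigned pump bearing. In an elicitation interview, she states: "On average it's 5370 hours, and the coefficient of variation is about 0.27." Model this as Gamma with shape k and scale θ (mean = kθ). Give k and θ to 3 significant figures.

For Gamma(k, scale θ): mean = kθ, variance = kθ², so CV = 1/√k.
CV = 0.27, hence k = 1/CV² = 13.7.
Then θ = mean/k = 5370/13.7 = 391.

k ≈ 13.7, θ ≈ 391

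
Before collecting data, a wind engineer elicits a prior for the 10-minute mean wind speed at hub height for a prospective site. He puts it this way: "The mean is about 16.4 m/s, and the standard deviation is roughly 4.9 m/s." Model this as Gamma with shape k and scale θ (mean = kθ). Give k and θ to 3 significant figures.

For Gamma(k, scale θ): mean = kθ, variance = kθ², so CV = 1/√k.
CV = SD/mean = 4.9/16.4 = 0.2988, hence k = 1/CV² = 11.2.
Then θ = mean/k = 16.4/11.2 = 1.46.

k ≈ 11.2, θ ≈ 1.46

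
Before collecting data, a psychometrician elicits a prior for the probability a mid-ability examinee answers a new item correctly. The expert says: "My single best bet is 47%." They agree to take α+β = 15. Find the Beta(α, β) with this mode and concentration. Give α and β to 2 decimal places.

α = 7.11, β = 7.89

For α,β > 1 the Beta mode is (α−1)/(α+β−2). With α+β = 15, the mode is (α−1)/13.
Set (α−1)/13 = 0.47 → α = 1 + 0.47·13 = 7.11.
β = 15 − α = 7.89.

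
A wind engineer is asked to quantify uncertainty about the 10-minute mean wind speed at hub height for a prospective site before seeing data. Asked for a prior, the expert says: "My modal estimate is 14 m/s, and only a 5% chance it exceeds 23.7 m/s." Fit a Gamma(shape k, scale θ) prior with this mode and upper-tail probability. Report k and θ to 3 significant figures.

k ≈ 11.1, θ ≈ 1.39

Gamma(k,θ) with k>1 has mode (k−1)θ, so θ = 14/(k−1).
Need P(X < 23.7) = 0.95 with θ tied to k this way. Start at k = 2, θ = 14: P(X<23.7) ≈ 0.505.
Too low — raise k to concentrate. Iterating converges to k ≈ 11.1.
Then θ = 14/(11.1−1) ≈ 1.39.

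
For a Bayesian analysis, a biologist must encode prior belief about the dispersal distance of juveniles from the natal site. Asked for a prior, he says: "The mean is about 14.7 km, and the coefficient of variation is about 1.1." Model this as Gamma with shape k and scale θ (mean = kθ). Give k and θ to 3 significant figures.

For Gamma(k, scale θ): mean = kθ, variance = kθ², so CV = 1/√k.
CV = 1.1, hence k = 1/CV² = 0.826.
Then θ = mean/k = 14.7/0.826 = 17.8.

k ≈ 0.826, θ ≈ 17.8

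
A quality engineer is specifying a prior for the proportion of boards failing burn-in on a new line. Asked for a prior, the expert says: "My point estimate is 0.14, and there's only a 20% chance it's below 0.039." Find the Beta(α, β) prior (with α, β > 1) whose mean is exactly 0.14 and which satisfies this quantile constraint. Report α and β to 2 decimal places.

With mean 0.14 fixed, write α = 0.14s, β = 0.86s where s = α+β.
Need P(θ < 0.039) = 0.2 under Beta(0.14s, 0.86s). Normal approximation: (q−m)/√(m(1−m)/s) ≈ z_{0.2} = -0.842, so s ≈ 0.14·0.86·(-0.842)²/(0.039−0.14)² = 8.4.
At s = 8.4: P(θ<0.039) ≈ 0.185. Adjusting to match 0.2 gives s ≈ 7.76.
So α = 0.14·7.76 ≈ 1.09, β = 0.86·7.76 ≈ 6.68.

α ≈ 1.09, β ≈ 6.68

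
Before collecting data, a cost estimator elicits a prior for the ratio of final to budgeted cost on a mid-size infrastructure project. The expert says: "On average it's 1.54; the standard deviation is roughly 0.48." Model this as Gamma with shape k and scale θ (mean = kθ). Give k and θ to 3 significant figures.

For Gamma(k, scale θ): mean = kθ, variance = kθ², so CV = 1/√k.
CV = SD/mean = 0.48/1.54 = 0.3117, hence k = 1/CV² = 10.3.
Then θ = mean/k = 1.54/10.3 = 0.15.

k ≈ 10.3, θ ≈ 0.15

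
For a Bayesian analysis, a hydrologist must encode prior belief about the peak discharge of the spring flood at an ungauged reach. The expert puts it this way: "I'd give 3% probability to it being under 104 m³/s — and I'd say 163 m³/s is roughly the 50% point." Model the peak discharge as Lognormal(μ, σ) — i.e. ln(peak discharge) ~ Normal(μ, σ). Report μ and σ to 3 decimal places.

μ ≈ 5.094, σ ≈ 0.239

If T ~ Lognormal(μ,σ) then ln T ~ Normal(μ,σ), so the p-quantile of ln T is μ + z_p·σ.
ln(104) = 4.644 and ln(163) = 5.094; z_{0.03} = -1.881, z_{0.5} = 0.
σ = (5.094 − 4.644)/(0 − (-1.881)) = 0.239.
μ = 4.644 − (-1.881)·0.239 = 5.094.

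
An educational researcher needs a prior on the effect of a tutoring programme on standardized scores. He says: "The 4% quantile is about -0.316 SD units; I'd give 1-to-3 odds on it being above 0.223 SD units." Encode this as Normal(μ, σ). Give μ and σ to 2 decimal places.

The p-quantile of Normal(μ,σ) is μ + z_p·σ, with z_{0.04} = -1.751 and z_{0.75} = 0.6745.
Eliminate σ: μ = (z₂·x₁ − z₁·x₂)/(z₂ − z₁) = (0.6745·-0.316 − (-1.751)·0.223)/2.425 = 0.07.
Then σ = (x₂ − x₁)/(z₂ − z₁) = (0.223 − -0.316)/2.425 = 0.22.

μ = 0.07, σ = 0.22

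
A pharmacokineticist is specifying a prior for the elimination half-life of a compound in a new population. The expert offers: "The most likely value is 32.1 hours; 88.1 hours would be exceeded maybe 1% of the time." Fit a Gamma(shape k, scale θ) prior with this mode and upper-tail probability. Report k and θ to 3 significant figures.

Gamma(k,θ) with k>1 has mode (k−1)θ, so θ = 32.1/(k−1).
Need P(X < 88.1) = 0.99 with θ tied to k this way. Start at k = 2, θ = 32.1: P(X<88.1) ≈ 0.759.
Too low — raise k to concentrate. Iterating converges to k ≈ 5.51.
Then θ = 32.1/(5.51−1) ≈ 7.12.

k ≈ 5.51, θ ≈ 7.12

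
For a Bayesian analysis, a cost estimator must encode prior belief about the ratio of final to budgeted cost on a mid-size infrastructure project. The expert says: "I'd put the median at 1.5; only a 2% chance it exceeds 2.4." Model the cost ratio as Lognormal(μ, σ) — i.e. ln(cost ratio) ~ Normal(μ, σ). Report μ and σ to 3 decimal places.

If T ~ Lognormal(μ,σ) then ln T ~ Normal(μ,σ), so the p-quantile of ln T is μ + z_p·σ.
ln(1.5) = 0.4055 and ln(2.4) = 0.8755; z_{0.5} = 0, z_{0.98} = 2.054.
σ = (0.8755 − 0.4055)/(2.054 − (0)) = 0.229.
μ = 0.4055 − (0)·0.229 = 0.405.

μ ≈ 0.405, σ ≈ 0.229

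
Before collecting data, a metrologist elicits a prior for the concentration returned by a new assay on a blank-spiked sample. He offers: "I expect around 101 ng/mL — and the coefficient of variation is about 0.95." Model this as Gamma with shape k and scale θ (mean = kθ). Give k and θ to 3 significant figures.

For Gamma(k, scale θ): mean = kθ, variance = kθ², so CV = 1/√k.
CV = 0.95, hence k = 1/CV² = 1.11.
Then θ = mean/k = 101/1.11 = 91.2.

k ≈ 1.11, θ ≈ 91.2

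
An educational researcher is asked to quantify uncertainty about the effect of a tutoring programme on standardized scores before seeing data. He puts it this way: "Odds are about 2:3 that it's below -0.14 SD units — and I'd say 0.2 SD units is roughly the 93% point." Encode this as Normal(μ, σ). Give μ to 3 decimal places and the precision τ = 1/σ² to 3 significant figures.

μ = -0.090, τ = 25.9

The p-quantile of Normal(μ,σ) is μ + z_p·σ, with z_{0.4} = -0.2533 and z_{0.93} = 1.476.
Eliminate σ: μ = (z₂·x₁ − z₁·x₂)/(z₂ − z₁) = (1.476·-0.14 − (-0.2533)·0.2)/1.729 = -0.090.
Then σ = (x₂ − x₁)/(z₂ − z₁) = (0.2 − -0.14)/1.729 = 0.197.
Precision τ = 1/σ² = 1/0.1966² = 25.9.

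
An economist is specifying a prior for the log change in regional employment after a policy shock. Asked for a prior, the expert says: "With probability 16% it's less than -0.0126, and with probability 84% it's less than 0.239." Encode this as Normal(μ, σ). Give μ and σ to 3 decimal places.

μ = 0.113, σ = 0.127

For Normal(μ,σ), the p-quantile is μ + z_p·σ. Here z_{0.16} = -0.9945, z_{0.84} = 0.9945.
So -0.0126 = μ − 0.9945σ and 0.239 = μ + 0.9945σ.
Subtracting: σ = (0.239 − -0.0126)/(0.9945 − (-0.9945)) = 0.127.
Then μ = -0.0126 − (-0.9945)·0.127 = 0.113.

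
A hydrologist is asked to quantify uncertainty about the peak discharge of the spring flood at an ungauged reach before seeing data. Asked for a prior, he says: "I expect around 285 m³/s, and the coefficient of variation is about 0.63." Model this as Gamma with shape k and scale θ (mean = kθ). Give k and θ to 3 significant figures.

k ≈ 2.52, θ ≈ 113

For Gamma(k, scale θ): mean = kθ, variance = kθ², so CV = 1/√k.
CV = 0.63, hence k = 1/CV² = 2.52.
Then θ = mean/k = 285/2.52 = 113.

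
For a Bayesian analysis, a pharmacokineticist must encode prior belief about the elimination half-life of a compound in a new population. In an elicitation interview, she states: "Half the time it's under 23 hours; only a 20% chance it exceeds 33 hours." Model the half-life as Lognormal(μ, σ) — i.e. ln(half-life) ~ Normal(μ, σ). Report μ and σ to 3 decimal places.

If T ~ Lognormal(μ,σ) then ln T ~ Normal(μ,σ), so the p-quantile of ln T is μ + z_p·σ.
ln(23) = 3.135 and ln(33) = 3.497; z_{0.5} = 0, z_{0.8} = 0.8416.
σ = (3.497 − 3.135)/(0.8416 − (0)) = 0.429.
μ = 3.135 − (0)·0.429 = 3.135.

μ ≈ 3.135, σ ≈ 0.429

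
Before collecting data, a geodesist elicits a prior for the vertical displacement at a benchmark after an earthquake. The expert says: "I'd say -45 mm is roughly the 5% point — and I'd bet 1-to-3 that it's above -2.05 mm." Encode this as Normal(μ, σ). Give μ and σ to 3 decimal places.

μ = -14.540, σ = 18.518

The p-quantile of Normal(μ,σ) is μ + z_p·σ, with z_{0.05} = -1.645 and z_{0.75} = 0.6745.
Eliminate σ: μ = (z₂·x₁ − z₁·x₂)/(z₂ − z₁) = (0.6745·-45 − (-1.645)·-2.05)/2.319 = -14.540.
Then σ = (x₂ − x₁)/(z₂ − z₁) = (-2.05 − -45)/2.319 = 18.518.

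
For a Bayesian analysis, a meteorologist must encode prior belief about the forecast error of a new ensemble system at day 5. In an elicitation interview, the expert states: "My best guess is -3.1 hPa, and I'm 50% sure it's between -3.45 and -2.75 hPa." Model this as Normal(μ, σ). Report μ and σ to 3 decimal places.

μ = -3.100, σ = 0.519

A symmetric 50% interval runs μ ± z·σ with z = 0.6745.
Half-width = 0.35, so σ = 0.35/0.6745 = 0.519.
μ is the stated best guess, -3.100.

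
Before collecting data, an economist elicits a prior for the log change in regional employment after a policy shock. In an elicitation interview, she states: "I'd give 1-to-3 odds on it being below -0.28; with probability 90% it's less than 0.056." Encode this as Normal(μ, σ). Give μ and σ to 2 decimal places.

μ = -0.16, σ = 0.17

The p-quantile of Normal(μ,σ) is μ + z_p·σ, with z_{0.25} = -0.6745 and z_{0.9} = 1.282.
Eliminate σ: μ = (z₂·x₁ − z₁·x₂)/(z₂ − z₁) = (1.282·-0.28 − (-0.6745)·0.056)/1.956 = -0.16.
Then σ = (x₂ − x₁)/(z₂ − z₁) = (0.056 − -0.28)/1.956 = 0.17.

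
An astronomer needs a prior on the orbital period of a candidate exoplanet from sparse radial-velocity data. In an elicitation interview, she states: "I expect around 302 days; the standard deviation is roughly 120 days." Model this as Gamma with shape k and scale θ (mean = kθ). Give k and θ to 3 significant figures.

For Gamma(k, scale θ): mean = kθ, variance = kθ², so CV = 1/√k.
CV = SD/mean = 120/302 = 0.3974, hence k = 1/CV² = 6.33.
Then θ = mean/k = 302/6.33 = 47.7.

k ≈ 6.33, θ ≈ 47.7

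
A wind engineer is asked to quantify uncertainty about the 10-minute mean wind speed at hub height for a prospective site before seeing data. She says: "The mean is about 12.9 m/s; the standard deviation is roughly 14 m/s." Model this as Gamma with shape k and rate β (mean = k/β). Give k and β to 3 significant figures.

k ≈ 0.849, β ≈ 0.0658

For Gamma(k, rate β): mean = k/β, variance = k/β², so CV = 1/√k.
CV = SD/mean = 14/12.9 = 1.085, hence k = 1/CV² = 0.849.
Then β = k/mean = 0.849/12.9 = 0.0658.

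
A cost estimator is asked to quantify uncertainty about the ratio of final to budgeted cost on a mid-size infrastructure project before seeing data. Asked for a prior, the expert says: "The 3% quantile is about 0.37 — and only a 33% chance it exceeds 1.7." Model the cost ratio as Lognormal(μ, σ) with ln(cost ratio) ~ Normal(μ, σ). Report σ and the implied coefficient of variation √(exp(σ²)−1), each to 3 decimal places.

If T ~ Lognormal(μ,σ) then ln T ~ Normal(μ,σ), so the p-quantile of ln T is μ + z_p·σ.
ln(0.37) = -0.9943 and ln(1.7) = 0.5306; z_{0.03} = -1.881, z_{0.67} = 0.4399.
σ = (0.5306 − -0.9943)/(0.4399 − (-1.881)) = 0.657.
μ = -0.9943 − (-1.881)·0.657 = 0.242.
CV = √(exp(σ²)−1) = √(exp(0.4317)−1) = 0.735.

σ ≈ 0.657, CV ≈ 0.735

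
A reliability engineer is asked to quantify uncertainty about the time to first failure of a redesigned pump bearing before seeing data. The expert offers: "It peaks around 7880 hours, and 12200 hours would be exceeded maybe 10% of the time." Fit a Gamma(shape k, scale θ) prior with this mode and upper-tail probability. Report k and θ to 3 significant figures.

Gamma(k,θ) with k>1 has mode (k−1)θ, so θ = 7880/(k−1).
Need P(X < 12200) = 0.9 with θ tied to k this way. Start at k = 2, θ = 7880: P(X<12200) ≈ 0.458.
Too low — raise k to concentrate. Iterating converges to k ≈ 10.8.
Then θ = 7880/(10.8−1) ≈ 805.

k ≈ 10.8, θ ≈ 805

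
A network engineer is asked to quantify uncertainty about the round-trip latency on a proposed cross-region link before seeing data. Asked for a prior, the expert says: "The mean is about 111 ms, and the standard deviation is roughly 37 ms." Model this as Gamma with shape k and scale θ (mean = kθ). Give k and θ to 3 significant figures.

k ≈ 9, θ ≈ 12.3

For Gamma(k, scale θ): mean = kθ, variance = kθ², so CV = 1/√k.
CV = SD/mean = 37/111 = 0.3333, hence k = 1/CV² = 9.
Then θ = mean/k = 111/9 = 12.3.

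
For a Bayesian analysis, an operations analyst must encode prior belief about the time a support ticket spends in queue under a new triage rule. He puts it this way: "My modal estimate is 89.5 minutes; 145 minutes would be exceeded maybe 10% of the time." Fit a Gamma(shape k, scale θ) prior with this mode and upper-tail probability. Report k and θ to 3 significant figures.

Gamma(k,θ) with k>1 has mode (k−1)θ, so θ = 89.5/(k−1).
Need P(X < 145) = 0.9 with θ tied to k this way. Start at k = 2, θ = 89.5: P(X<145) ≈ 0.482.
Too low — raise k to concentrate. Iterating converges to k ≈ 9.08.
Then θ = 89.5/(9.08−1) ≈ 11.1.

k ≈ 9.08, θ ≈ 11.1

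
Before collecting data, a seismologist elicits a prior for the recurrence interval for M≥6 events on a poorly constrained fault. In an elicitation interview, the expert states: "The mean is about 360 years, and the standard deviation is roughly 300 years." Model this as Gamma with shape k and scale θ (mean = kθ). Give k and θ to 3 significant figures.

k ≈ 1.44, θ ≈ 250

For Gamma(k, scale θ): mean = kθ, variance = kθ², so CV = 1/√k.
CV = SD/mean = 300/360 = 0.8333, hence k = 1/CV² = 1.44.
Then θ = mean/k = 360/1.44 = 250.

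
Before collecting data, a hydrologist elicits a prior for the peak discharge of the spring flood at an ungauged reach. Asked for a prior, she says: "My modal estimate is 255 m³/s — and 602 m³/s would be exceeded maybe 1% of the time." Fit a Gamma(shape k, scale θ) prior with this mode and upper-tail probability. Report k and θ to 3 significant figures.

Gamma(k,θ) with k>1 has mode (k−1)θ, so θ = 255/(k−1).
Need P(X < 602) = 0.99 with θ tied to k this way. Start at k = 2, θ = 255: P(X<602) ≈ 0.683.
Too low — raise k to concentrate. Iterating converges to k ≈ 7.44.
Then θ = 255/(7.44−1) ≈ 39.6.

k ≈ 7.44, θ ≈ 39.6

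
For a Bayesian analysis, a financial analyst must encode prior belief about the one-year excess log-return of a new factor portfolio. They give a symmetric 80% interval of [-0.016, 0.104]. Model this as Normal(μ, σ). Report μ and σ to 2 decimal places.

μ = 0.04, σ = 0.05

A symmetric 80% interval runs μ ± z·σ with z = 1.282.
Half-width = 0.06, so σ = 0.06/1.282 = 0.05.
μ is the interval midpoint, 0.04.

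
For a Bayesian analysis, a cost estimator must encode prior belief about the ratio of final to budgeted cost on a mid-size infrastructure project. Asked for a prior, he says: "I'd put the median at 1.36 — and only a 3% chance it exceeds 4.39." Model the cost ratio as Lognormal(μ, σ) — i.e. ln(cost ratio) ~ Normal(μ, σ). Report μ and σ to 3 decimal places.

If T ~ Lognormal(μ,σ) then ln T ~ Normal(μ,σ), so the p-quantile of ln T is μ + z_p·σ.
ln(1.36) = 0.3075 and ln(4.39) = 1.479; z_{0.5} = 0, z_{0.97} = 1.881.
σ = (1.479 − 0.3075)/(1.881 − (0)) = 0.623.
μ = 0.3075 − (0)·0.623 = 0.307.

μ ≈ 0.307, σ ≈ 0.623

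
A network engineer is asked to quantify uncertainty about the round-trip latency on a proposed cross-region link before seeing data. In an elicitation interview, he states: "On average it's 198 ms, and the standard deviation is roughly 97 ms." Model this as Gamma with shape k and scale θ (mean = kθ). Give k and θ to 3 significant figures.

k ≈ 4.17, θ ≈ 47.5

For Gamma(k, scale θ): mean = kθ, variance = kθ², so CV = 1/√k.
CV = SD/mean = 97/198 = 0.4899, hence k = 1/CV² = 4.17.
Then θ = mean/k = 198/4.17 = 47.5.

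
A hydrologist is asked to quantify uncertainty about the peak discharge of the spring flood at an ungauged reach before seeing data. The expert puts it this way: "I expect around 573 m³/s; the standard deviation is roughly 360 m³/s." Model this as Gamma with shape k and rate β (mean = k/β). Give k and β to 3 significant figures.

k ≈ 2.53, β ≈ 0.00442

For Gamma(k, rate β): mean = k/β, variance = k/β², so CV = 1/√k.
CV = SD/mean = 360/573 = 0.6283, hence k = 1/CV² = 2.53.
Then β = k/mean = 2.53/573 = 0.00442.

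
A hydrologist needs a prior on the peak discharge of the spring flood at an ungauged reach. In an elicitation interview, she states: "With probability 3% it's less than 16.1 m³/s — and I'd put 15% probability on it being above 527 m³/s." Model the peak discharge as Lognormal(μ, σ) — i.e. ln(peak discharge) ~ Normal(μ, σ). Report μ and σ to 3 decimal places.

μ ≈ 5.028, σ ≈ 1.196

If T ~ Lognormal(μ,σ) then ln T ~ Normal(μ,σ), so the p-quantile of ln T is μ + z_p·σ.
ln(16.1) = 2.779 and ln(527) = 6.267; z_{0.03} = -1.881, z_{0.85} = 1.036.
σ = (6.267 − 2.779)/(1.036 − (-1.881)) = 1.196.
μ = 2.779 − (-1.881)·1.196 = 5.028.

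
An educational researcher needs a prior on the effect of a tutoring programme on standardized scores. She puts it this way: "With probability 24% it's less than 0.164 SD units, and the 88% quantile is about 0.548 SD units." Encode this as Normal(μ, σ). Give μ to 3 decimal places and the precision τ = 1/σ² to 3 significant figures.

μ = 0.308, τ = 24

For Normal(μ,σ), the p-quantile is μ + z_p·σ. Here z_{0.24} = -0.7063, z_{0.88} = 1.175.
So 0.164 = μ − 0.7063σ and 0.548 = μ + 1.175σ.
Subtracting: σ = (0.548 − 0.164)/(1.175 − (-0.7063)) = 0.204.
Then μ = 0.164 − (-0.7063)·0.204 = 0.308.
Precision τ = 1/σ² = 1/0.2041² = 24.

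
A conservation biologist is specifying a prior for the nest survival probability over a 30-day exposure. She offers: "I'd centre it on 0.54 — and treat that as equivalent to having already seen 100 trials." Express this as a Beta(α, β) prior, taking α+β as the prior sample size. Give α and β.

α = 54, β = 46

Under the effective-sample-size interpretation, Beta(α, β) has prior mean α/(α+β) and prior sample size α+β.
So α+β = 100 and α/(α+β) = 0.54, giving α = 0.54·100 = 54 and β = 100 − 54 = 46.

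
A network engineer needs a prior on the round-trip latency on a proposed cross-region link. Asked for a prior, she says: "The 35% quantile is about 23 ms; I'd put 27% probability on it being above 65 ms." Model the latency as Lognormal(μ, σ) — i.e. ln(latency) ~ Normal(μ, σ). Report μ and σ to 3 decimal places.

μ ≈ 3.537, σ ≈ 1.041

If T ~ Lognormal(μ,σ) then ln T ~ Normal(μ,σ), so the p-quantile of ln T is μ + z_p·σ.
ln(23) = 3.135 and ln(65) = 4.174; z_{0.35} = -0.3853, z_{0.73} = 0.6128.
σ = (4.174 − 3.135)/(0.6128 − (-0.3853)) = 1.041.
μ = 3.135 − (-0.3853)·1.041 = 3.537.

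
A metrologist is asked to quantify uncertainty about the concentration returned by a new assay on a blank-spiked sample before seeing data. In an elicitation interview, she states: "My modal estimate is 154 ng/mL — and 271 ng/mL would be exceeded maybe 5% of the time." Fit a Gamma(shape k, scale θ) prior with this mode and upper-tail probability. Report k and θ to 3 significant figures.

k ≈ 9.73, θ ≈ 17.6

Gamma(k,θ) with k>1 has mode (k−1)θ, so θ = 154/(k−1).
Need P(X < 271) = 0.95 with θ tied to k this way. Start at k = 2, θ = 154: P(X<271) ≈ 0.525.
Too low — raise k to concentrate. Iterating converges to k ≈ 9.73.
Then θ = 154/(9.73−1) ≈ 17.6.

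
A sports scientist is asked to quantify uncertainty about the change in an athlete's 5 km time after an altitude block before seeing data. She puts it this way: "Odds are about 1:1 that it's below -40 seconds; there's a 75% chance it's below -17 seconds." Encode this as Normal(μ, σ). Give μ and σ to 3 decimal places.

The p-quantile of Normal(μ,σ) is μ + z_p·σ, with z_{0.5} = 0 and z_{0.75} = 0.6745.
Eliminate σ: μ = (z₂·x₁ − z₁·x₂)/(z₂ − z₁) = (0.6745·-40 − (0)·-17)/0.6745 = -40.000.
Then σ = (x₂ − x₁)/(z₂ − z₁) = (-17 − -40)/0.6745 = 34.100.

μ = -40.000, σ = 34.100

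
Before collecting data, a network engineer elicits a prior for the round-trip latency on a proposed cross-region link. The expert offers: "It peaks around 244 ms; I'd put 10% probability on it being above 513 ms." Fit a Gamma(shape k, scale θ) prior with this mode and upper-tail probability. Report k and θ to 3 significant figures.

k ≈ 4.48, θ ≈ 70.1

Gamma(k,θ) with k>1 has mode (k−1)θ, so θ = 244/(k−1).
Need P(X < 513) = 0.9 with θ tied to k this way. Start at k = 2, θ = 244: P(X<513) ≈ 0.621.
Too low — raise k to concentrate. Iterating converges to k ≈ 4.48.
Then θ = 244/(4.48−1) ≈ 70.1.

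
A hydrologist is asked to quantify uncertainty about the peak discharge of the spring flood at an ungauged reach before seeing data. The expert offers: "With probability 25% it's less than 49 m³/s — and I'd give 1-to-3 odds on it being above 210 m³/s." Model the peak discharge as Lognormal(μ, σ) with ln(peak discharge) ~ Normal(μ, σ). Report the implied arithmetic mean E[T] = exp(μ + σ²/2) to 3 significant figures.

If T ~ Lognormal(μ,σ) then ln T ~ Normal(μ,σ), so the p-quantile of ln T is μ + z_p·σ.
ln(49) = 3.892 and ln(210) = 5.347; z_{0.25} = -0.6745, z_{0.75} = 0.6745.
σ = (5.347 − 3.892)/(0.6745 − (-0.6745)) = 1.079.
μ = 3.892 − (-0.6745)·1.079 = 4.619.
E[T] = exp(μ + σ²/2) = exp(4.619 + 0.5819) = 182 m³/s.

E[T] ≈ 182 m³/s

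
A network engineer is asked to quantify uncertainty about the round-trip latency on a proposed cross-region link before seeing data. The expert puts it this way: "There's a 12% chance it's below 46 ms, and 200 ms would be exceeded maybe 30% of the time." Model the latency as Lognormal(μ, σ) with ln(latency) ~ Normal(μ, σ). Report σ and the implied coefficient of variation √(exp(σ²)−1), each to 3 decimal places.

If T ~ Lognormal(μ,σ) then ln T ~ Normal(μ,σ), so the p-quantile of ln T is μ + z_p·σ.
ln(46) = 3.829 and ln(200) = 5.298; z_{0.12} = -1.175, z_{0.7} = 0.5244.
σ = (5.298 − 3.829)/(0.5244 − (-1.175)) = 0.865.
μ = 3.829 − (-1.175)·0.865 = 4.845.
CV = √(exp(σ²)−1) = √(exp(0.7479)−1) = 1.055.

σ ≈ 0.865, CV ≈ 1.055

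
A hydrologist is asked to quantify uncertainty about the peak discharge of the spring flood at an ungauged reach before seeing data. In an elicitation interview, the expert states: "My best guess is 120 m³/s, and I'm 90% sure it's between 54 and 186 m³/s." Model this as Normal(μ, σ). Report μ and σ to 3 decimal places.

A symmetric 90% interval runs μ ± z·σ with z = 1.645.
Half-width = 66, so σ = 66/1.645 = 40.125.
μ is the stated best guess, 120.000.

μ = 120.000, σ = 40.125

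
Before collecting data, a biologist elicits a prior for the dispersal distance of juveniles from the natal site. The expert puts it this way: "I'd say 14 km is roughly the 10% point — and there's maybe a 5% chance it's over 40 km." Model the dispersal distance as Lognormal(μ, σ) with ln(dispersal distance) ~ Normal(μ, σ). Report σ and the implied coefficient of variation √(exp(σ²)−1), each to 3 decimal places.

If T ~ Lognormal(μ,σ) then ln T ~ Normal(μ,σ), so the p-quantile of ln T is μ + z_p·σ.
ln(14) = 2.639 and ln(40) = 3.689; z_{0.1} = -1.282, z_{0.95} = 1.645.
σ = (3.689 − 2.639)/(1.645 − (-1.282)) = 0.359.
μ = 2.639 − (-1.282)·0.359 = 3.099.
CV = √(exp(σ²)−1) = √(exp(0.1287)−1) = 0.371.

σ ≈ 0.359, CV ≈ 0.371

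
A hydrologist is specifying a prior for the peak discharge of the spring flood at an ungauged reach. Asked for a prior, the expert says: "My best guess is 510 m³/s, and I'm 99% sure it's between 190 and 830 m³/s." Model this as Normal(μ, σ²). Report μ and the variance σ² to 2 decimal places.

A symmetric 99% interval runs μ ± z·σ with z = 2.576.
Half-width = 320, so σ = 320/2.576 = 124.232 and σ² = 15433.55.
μ is the stated best guess, 510.00.

μ = 510.00, σ² = 15433.55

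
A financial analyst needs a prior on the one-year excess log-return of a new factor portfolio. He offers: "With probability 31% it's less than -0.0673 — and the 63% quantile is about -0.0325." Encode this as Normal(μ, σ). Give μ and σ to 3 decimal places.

The p-quantile of Normal(μ,σ) is μ + z_p·σ, with z_{0.31} = -0.4959 and z_{0.63} = 0.3319.
Eliminate σ: μ = (z₂·x₁ − z₁·x₂)/(z₂ − z₁) = (0.3319·-0.0673 − (-0.4959)·-0.0325)/0.8277 = -0.046.
Then σ = (x₂ − x₁)/(z₂ − z₁) = (-0.0325 − -0.0673)/0.8277 = 0.042.

μ = -0.046, σ = 0.042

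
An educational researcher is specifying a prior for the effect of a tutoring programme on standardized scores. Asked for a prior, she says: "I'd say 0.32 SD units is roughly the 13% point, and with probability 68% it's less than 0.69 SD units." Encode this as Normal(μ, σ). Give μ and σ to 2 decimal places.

The p-quantile of Normal(μ,σ) is μ + z_p·σ, with z_{0.13} = -1.126 and z_{0.68} = 0.4677.
Eliminate σ: μ = (z₂·x₁ − z₁·x₂)/(z₂ − z₁) = (0.4677·0.32 − (-1.126)·0.69)/1.594 = 0.58.
Then σ = (x₂ − x₁)/(z₂ − z₁) = (0.69 − 0.32)/1.594 = 0.23.

μ = 0.58, σ = 0.23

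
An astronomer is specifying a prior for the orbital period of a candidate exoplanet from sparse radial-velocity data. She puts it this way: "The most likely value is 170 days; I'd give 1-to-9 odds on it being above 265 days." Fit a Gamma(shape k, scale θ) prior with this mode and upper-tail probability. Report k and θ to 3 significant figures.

Gamma(k,θ) with k>1 has mode (k−1)θ, so θ = 170/(k−1).
Need P(X < 265) = 0.9 with θ tied to k this way. Start at k = 2, θ = 170: P(X<265) ≈ 0.462.
Too low — raise k to concentrate. Iterating converges to k ≈ 10.5.
Then θ = 170/(10.5−1) ≈ 17.9.

k ≈ 10.5, θ ≈ 17.9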